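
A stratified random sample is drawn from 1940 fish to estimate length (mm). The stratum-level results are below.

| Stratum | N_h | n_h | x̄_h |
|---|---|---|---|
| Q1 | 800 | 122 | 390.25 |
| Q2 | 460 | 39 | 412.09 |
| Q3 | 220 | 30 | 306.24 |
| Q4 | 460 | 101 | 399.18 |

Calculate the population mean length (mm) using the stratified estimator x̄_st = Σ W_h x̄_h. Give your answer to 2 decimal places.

N = Σ N_h = 1940. Stratum weights W_h = N_h/N.
x̄_st = (800·390.25 + 460·412.09 + 220·306.24 + 460·399.18) / 1940 = 388.0191

x̄_st ≈ 388.02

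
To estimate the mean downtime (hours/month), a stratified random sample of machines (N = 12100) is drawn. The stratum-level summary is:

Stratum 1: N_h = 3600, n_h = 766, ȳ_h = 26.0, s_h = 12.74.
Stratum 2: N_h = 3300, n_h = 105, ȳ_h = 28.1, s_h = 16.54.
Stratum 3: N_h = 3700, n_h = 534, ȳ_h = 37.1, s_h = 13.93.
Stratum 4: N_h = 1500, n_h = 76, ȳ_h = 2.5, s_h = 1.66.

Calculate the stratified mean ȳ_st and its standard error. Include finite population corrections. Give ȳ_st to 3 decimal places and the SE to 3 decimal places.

ȳ_st = Σ W_h ȳ_h = (3600·26.0 + 3300·28.1 + 3700·37.1 + 1500·2.5)/12100 = 27.05372
V̂(ȳ_st) = Σ W_h² (1 − n_h/N_h) s_h²/n_h, with W_h = N_h/N and N = 12100:
  stratum 1: (3600/12100)²·(1 − 766/3600)·12.74²/766 = 0.0147653
  stratum 2: (3300/12100)²·(1 − 105/3300)·16.54²/105 = 0.187627
  stratum 3: (3700/12100)²·(1 − 534/3700)·13.93²/534 = 0.0290739
  stratum 4: (1500/12100)²·(1 − 76/1500)·1.66²/76 = 0.000528972
V̂(ȳ_st) = 0.231995
SE(ȳ_st) = √0.231995 = 0.481659

ȳ_st ≈ 27.054, SE ≈ 0.482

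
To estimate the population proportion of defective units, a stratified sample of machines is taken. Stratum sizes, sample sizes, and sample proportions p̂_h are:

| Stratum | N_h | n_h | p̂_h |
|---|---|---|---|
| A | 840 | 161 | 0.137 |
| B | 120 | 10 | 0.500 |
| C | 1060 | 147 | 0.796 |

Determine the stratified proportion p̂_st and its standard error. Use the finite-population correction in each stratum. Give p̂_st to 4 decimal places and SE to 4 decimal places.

p̂_st ≈ 0.5044, SE ≈ 0.0214

N = 2020; stratum weights W_h = N_h/N.
p̂_st = Σ W_h p̂_h = (840·0.137 + 120·0.500 + 1060·0.796)/2020 = 0.50438
V̂(p̂_st) = Σ W_h² (1 − n_h/N_h) p̂_h(1−p̂_h)/(n_h−1):
  stratum A: (840/2020)²·(1 − 161/840)·0.137·0.863/160 = 0.00010329
  stratum B: (120/2020)²·(1 − 10/120)·0.500·0.500/9 = 8.98605e-05
  stratum C: (1060/2020)²·(1 − 147/1060)·0.796·0.204/146 = 0.000263794
V̂(p̂_st) = 0.000456944; SE = √V̂ = 0.0213762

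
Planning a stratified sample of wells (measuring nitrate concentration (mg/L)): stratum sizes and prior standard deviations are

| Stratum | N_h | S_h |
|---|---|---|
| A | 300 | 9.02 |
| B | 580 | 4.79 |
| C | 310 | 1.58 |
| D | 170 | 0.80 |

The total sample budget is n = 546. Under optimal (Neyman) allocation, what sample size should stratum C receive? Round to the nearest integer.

Neyman allocation: n_h = n · N_h S_h / Σ N_i S_i, with n = 546.
  stratum A: N_h·S_h = 300·9.02 = 2706.00
  stratum B: N_h·S_h = 580·4.79 = 2778.20
  stratum C: N_h·S_h = 310·1.58 = 489.80
  stratum D: N_h·S_h = 170·0.80 = 136.00
Σ N_h S_h = 6110.00
n for stratum C = 546·489.80/6110.00 = 43.769 → 44

44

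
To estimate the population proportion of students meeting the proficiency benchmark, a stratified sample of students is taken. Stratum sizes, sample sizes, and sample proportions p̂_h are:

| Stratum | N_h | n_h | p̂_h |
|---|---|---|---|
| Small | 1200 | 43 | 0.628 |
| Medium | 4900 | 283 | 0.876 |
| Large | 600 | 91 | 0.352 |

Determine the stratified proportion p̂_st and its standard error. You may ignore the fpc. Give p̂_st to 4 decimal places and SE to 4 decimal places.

p̂_st ≈ 0.7847, SE ≈ 0.0201

N = 6700; stratum weights W_h = N_h/N.
p̂_st = Σ W_h p̂_h = (1200·0.628 + 4900·0.876 + 600·0.352)/6700 = 0.78466
V̂(p̂_st) = Σ W_h² p̂_h(1−p̂_h)/(n_h−1):
  stratum Small: (1200/6700)²·0.628·0.372/42 = 0.000178429
  stratum Medium: (4900/6700)²·0.876·0.124/282 = 0.000206025
  stratum Large: (600/6700)²·0.352·0.648/90 = 2.03249e-05
V̂(p̂_st) = 0.000404779; SE = √V̂ = 0.0201191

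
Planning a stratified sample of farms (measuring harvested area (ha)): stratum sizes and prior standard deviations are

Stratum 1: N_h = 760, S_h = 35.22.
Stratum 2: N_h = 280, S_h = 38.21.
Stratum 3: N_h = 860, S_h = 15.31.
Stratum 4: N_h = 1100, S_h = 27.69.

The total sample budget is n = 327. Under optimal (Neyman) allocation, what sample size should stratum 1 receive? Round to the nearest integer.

108

Neyman allocation: n_h = n · N_h S_h / Σ N_i S_i, with n = 327.
  stratum 1: N_h·S_h = 760·35.22 = 26767.20
  stratum 2: N_h·S_h = 280·38.21 = 10698.80
  stratum 3: N_h·S_h = 860·15.31 = 13166.60
  stratum 4: N_h·S_h = 1100·27.69 = 30459.00
Σ N_h S_h = 81091.60
n for stratum 1 = 327·26767.20/81091.60 = 107.938 → 108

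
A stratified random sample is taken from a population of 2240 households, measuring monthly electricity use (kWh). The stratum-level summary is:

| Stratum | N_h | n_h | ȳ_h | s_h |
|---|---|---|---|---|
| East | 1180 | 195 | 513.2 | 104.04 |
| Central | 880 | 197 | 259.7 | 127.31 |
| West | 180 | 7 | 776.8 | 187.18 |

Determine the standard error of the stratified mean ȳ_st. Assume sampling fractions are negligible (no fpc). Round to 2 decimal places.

SE(ȳ_st) ≈ 7.77

V̂(ȳ_st) = Σ W_h² s_h²/n_h, with W_h = N_h/N and N = 2240:
  stratum East: (1180/2240)²·104.04²/195 = 15.404
  stratum Central: (880/2240)²·127.31²/197 = 12.6978
  stratum West: (180/2240)²·187.18²/7 = 32.3199
V̂(ȳ_st) = 60.4217
SE(ȳ_st) = √60.4217 = 7.77314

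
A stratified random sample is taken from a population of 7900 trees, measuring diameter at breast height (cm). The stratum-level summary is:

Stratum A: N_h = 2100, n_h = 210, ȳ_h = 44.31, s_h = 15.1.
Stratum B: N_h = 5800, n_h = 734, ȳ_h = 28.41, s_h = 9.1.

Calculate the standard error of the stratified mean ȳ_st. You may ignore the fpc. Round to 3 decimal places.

V̂(ȳ_st) = Σ W_h² s_h²/n_h, with W_h = N_h/N and N = 7900:
  stratum A: (2100/7900)²·15.1²/210 = 0.0767218
  stratum B: (5800/7900)²·9.1²/734 = 0.0608119
V̂(ȳ_st) = 0.137534
SE(ȳ_st) = √0.137534 = 0.370855

SE(ȳ_st) ≈ 0.371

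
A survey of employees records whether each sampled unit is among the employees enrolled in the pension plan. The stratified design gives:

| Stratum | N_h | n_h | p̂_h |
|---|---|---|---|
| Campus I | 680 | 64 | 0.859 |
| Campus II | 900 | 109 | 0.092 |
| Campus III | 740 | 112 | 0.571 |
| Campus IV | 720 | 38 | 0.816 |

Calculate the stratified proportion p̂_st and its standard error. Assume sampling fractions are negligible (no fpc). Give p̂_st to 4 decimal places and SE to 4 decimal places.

p̂_st ≈ 0.5516, SE ≈ 0.0229

N = 3040; stratum weights W_h = N_h/N.
p̂_st = Σ W_h p̂_h = (680·0.859 + 900·0.092 + 740·0.571 + 720·0.816)/3040 = 0.55164
V̂(p̂_st) = Σ W_h² p̂_h(1−p̂_h)/(n_h−1):
  stratum Campus I: (680/3040)²·0.859·0.141/63 = 9.61928e-05
  stratum Campus II: (900/3040)²·0.092·0.908/108 = 6.77935e-05
  stratum Campus III: (740/3040)²·0.571·0.429/111 = 0.000130764
  stratum Campus IV: (720/3040)²·0.816·0.184/37 = 0.000227627
V̂(p̂_st) = 0.000522377; SE = √V̂ = 0.0228556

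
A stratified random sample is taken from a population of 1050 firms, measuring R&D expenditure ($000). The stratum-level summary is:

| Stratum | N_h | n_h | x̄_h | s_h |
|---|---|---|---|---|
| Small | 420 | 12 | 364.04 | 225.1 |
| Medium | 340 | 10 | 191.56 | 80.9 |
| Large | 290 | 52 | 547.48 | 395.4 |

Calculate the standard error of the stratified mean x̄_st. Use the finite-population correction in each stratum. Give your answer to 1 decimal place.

V̂(x̄_st) = Σ W_h² (1 − n_h/N_h) s_h²/n_h, with W_h = N_h/N and N = 1050:
  stratum Small: (420/1050)²·(1 − 12/420)·225.1²/12 = 656.297
  stratum Medium: (340/1050)²·(1 − 10/340)·80.9²/10 = 66.6057
  stratum Large: (290/1050)²·(1 − 52/290)·395.4²/52 = 188.22
V̂(x̄_st) = 911.123
SE(x̄_st) = √911.123 = 30.1848

SE(x̄_st) ≈ 30.2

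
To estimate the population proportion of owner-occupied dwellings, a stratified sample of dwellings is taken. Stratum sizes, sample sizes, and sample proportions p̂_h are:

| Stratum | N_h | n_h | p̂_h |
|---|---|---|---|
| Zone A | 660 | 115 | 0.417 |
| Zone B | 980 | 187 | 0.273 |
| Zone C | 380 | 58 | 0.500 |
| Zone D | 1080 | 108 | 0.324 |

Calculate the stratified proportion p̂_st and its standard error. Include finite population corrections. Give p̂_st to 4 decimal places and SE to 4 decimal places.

N = 3100; stratum weights W_h = N_h/N.
p̂_st = Σ W_h p̂_h = (660·0.417 + 980·0.273 + 380·0.500 + 1080·0.324)/3100 = 0.34925
V̂(p̂_st) = Σ W_h² (1 − n_h/N_h) p̂_h(1−p̂_h)/(n_h−1):
  stratum Zone A: (660/3100)²·(1 − 115/660)·0.417·0.583/114 = 7.98209e-05
  stratum Zone B: (980/3100)²·(1 − 187/980)·0.273·0.727/186 = 8.62899e-05
  stratum Zone C: (380/3100)²·(1 − 58/380)·0.500·0.500/57 = 5.58446e-05
  stratum Zone D: (1080/3100)²·(1 − 108/1080)·0.324·0.676/107 = 0.000223601
V̂(p̂_st) = 0.000445557; SE = √V̂ = 0.0211082

p̂_st ≈ 0.3493, SE ≈ 0.0211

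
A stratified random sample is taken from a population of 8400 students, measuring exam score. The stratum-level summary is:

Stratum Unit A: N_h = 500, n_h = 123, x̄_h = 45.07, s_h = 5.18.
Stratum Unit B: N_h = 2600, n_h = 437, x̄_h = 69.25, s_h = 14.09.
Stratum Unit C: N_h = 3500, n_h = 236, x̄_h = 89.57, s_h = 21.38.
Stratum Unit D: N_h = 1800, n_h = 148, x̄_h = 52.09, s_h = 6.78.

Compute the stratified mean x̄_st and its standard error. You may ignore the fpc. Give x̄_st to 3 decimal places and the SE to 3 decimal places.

x̄_st ≈ 72.600, SE ≈ 0.628

x̄_st = Σ W_h x̄_h = (500·45.07 + 2600·69.25 + 3500·89.57 + 1800·52.09)/8400 = 72.60024
V̂(x̄_st) = Σ W_h² s_h²/n_h, with W_h = N_h/N and N = 8400:
  stratum Unit A: (500/8400)²·5.18²/123 = 0.000772922
  stratum Unit B: (2600/8400)²·14.09²/437 = 0.043524
  stratum Unit C: (3500/8400)²·21.38²/236 = 0.336264
  stratum Unit D: (1800/8400)²·6.78²/148 = 0.0142621
V̂(x̄_st) = 0.394823
SE(x̄_st) = √0.394823 = 0.62835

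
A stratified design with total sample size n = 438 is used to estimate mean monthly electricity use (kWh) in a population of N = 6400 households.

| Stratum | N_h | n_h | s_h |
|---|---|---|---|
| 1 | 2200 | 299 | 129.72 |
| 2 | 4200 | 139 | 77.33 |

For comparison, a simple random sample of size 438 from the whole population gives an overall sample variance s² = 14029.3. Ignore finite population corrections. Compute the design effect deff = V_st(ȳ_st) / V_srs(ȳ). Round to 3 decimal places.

deff ≈ 0.786

V̂(ȳ_st) = Σ W_h² s_h²/n_h, with W_h = N_h/N and N = 6400:
  stratum 1: (2200/6400)²·129.72²/299 = 6.6501
  stratum 2: (4200/6400)²·77.33²/139 = 18.5276
V_st = 25.1777
V_srs = s²/n = 14029.3/438 = 32.0304
deff = V_st / V_srs = 25.1777/32.0304 = 0.7861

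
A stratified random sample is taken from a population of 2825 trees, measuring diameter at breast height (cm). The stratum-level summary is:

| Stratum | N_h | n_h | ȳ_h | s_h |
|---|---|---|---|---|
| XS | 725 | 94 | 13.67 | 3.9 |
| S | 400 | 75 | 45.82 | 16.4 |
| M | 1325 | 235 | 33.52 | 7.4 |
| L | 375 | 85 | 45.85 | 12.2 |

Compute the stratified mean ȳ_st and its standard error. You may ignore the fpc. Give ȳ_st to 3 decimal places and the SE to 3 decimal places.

ȳ_st = Σ W_h ȳ_h = (725·13.67 + 400·45.82 + 1325·33.52 + 375·45.85)/2825 = 31.80407
V̂(ȳ_st) = Σ W_h² s_h²/n_h, with W_h = N_h/N and N = 2825:
  stratum XS: (725/2825)²·3.9²/94 = 0.0106571
  stratum S: (400/2825)²·16.4²/75 = 0.0718968
  stratum M: (1325/2825)²·7.4²/235 = 0.0512614
  stratum L: (375/2825)²·12.2²/85 = 0.0308551
V̂(ȳ_st) = 0.16467
SE(ȳ_st) = √0.16467 = 0.405796

ȳ_st ≈ 31.804, SE ≈ 0.406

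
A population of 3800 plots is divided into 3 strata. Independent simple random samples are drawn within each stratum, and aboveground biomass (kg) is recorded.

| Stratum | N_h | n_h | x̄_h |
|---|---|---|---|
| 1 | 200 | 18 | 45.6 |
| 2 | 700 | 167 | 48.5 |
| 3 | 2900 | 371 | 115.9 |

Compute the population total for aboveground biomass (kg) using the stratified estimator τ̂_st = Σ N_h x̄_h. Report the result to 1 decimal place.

τ̂_st ≈ 379180.0

τ̂_st = Σ N_h x̄_h = 200·45.6 + 700·48.5 + 2900·115.9 = 379180.0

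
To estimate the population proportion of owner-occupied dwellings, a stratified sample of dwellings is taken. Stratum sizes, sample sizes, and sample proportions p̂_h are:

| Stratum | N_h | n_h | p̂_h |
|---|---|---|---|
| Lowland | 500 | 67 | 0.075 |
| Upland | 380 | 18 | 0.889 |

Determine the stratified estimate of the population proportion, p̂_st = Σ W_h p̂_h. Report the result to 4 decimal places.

p̂_st ≈ 0.4265

N = 880; stratum weights W_h = N_h/N.
p̂_st = Σ W_h p̂_h = (500·0.075 + 380·0.889)/880 = 0.42650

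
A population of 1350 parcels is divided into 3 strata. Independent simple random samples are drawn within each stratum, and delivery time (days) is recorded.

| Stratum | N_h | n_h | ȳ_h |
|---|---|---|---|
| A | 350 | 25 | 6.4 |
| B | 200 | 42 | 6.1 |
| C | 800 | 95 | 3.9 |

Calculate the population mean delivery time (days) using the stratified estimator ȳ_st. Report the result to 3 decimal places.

N = Σ N_h = 1350. Stratum weights W_h = N_h/N.
ȳ_st = (350·6.4 + 200·6.1 + 800·3.9) / 1350 = 4.87407

ȳ_st ≈ 4.874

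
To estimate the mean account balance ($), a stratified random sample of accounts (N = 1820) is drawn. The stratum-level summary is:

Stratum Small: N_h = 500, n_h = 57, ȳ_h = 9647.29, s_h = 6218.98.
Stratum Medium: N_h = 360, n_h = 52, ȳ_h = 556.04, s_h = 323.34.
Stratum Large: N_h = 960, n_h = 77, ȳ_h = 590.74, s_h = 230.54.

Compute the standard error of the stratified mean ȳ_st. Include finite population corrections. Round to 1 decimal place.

SE(ȳ_st) ≈ 213.6

V̂(ȳ_st) = Σ W_h² (1 − n_h/N_h) s_h²/n_h, with W_h = N_h/N and N = 1820:
  stratum Small: (500/1820)²·(1 − 57/500)·6218.98²/57 = 45372.7
  stratum Medium: (360/1820)²·(1 − 52/360)·323.34²/52 = 67.3017
  stratum Large: (960/1820)²·(1 − 77/960)·230.54²/77 = 176.641
V̂(ȳ_st) = 45616.6
SE(ȳ_st) = √45616.6 = 213.58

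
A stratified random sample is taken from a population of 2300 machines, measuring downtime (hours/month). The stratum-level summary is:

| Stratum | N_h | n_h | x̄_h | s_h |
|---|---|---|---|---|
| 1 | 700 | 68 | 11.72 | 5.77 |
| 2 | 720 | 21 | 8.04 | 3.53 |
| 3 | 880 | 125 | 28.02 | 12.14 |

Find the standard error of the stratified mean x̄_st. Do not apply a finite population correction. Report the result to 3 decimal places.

SE(x̄_st) ≈ 0.525

V̂(x̄_st) = Σ W_h² s_h²/n_h, with W_h = N_h/N and N = 2300:
  stratum 1: (700/2300)²·5.77²/68 = 0.0453506
  stratum 2: (720/2300)²·3.53²/21 = 0.0581486
  stratum 3: (880/2300)²·12.14²/125 = 0.172599
V̂(x̄_st) = 0.276098
SE(x̄_st) = √0.276098 = 0.52545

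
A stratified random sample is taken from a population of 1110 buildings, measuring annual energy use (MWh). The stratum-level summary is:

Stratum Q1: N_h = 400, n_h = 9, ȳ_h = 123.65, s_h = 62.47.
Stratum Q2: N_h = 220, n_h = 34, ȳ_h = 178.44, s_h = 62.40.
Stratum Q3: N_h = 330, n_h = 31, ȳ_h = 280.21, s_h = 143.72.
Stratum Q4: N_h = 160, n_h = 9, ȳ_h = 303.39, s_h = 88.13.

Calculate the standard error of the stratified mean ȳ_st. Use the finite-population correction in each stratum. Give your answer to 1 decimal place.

SE(ȳ_st) ≈ 11.4

V̂(ȳ_st) = Σ W_h² (1 − n_h/N_h) s_h²/n_h, with W_h = N_h/N and N = 1110:
  stratum Q1: (400/1110)²·(1 − 9/400)·62.47²/9 = 55.0416
  stratum Q2: (220/1110)²·(1 − 34/220)·62.40²/34 = 3.80347
  stratum Q3: (330/1110)²·(1 − 31/330)·143.72²/31 = 53.3595
  stratum Q4: (160/1110)²·(1 − 9/160)·88.13²/9 = 16.9222
V̂(ȳ_st) = 129.127
SE(ȳ_st) = √129.127 = 11.3634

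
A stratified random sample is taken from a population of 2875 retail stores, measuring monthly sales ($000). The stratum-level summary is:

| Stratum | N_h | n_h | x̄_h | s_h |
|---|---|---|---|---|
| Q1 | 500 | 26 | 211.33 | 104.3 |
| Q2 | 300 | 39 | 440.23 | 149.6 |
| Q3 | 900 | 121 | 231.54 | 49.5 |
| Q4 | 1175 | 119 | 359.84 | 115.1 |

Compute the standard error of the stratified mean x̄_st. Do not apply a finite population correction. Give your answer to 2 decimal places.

SE(x̄_st) ≈ 6.28

V̂(x̄_st) = Σ W_h² s_h²/n_h, with W_h = N_h/N and N = 2875:
  stratum Q1: (500/2875)²·104.3²/26 = 12.6549
  stratum Q2: (300/2875)²·149.6²/39 = 6.24835
  stratum Q3: (900/2875)²·49.5²/121 = 1.98442
  stratum Q4: (1175/2875)²·115.1²/119 = 18.5953
V̂(x̄_st) = 39.483
SE(x̄_st) = √39.483 = 6.28355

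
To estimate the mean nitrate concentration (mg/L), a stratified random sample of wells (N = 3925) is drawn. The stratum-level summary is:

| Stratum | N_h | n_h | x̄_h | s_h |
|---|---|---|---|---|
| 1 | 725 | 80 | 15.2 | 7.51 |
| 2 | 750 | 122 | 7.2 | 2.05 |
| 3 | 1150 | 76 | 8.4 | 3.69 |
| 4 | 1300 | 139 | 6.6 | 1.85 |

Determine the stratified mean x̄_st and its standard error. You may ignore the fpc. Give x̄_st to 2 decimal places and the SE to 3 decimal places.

x̄_st = Σ W_h x̄_h = (725·15.2 + 750·7.2 + 1150·8.4 + 1300·6.6)/3925 = 8.83057
V̂(x̄_st) = Σ W_h² s_h²/n_h, with W_h = N_h/N and N = 3925:
  stratum 1: (725/3925)²·7.51²/80 = 0.024054
  stratum 2: (750/3925)²·2.05²/122 = 0.00125774
  stratum 3: (1150/3925)²·3.69²/76 = 0.01538
  stratum 4: (1300/3925)²·1.85²/139 = 0.00270107
V̂(x̄_st) = 0.0433927
SE(x̄_st) = √0.0433927 = 0.208309

x̄_st ≈ 8.83, SE ≈ 0.208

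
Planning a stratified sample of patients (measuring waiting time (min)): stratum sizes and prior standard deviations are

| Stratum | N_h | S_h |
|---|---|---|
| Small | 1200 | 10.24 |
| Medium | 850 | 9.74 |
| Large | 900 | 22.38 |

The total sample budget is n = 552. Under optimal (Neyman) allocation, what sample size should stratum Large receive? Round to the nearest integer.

Neyman allocation: n_h = n · N_h S_h / Σ N_i S_i, with n = 552.
  stratum Small: N_h·S_h = 1200·10.24 = 12288.00
  stratum Medium: N_h·S_h = 850·9.74 = 8279.00
  stratum Large: N_h·S_h = 900·22.38 = 20142.00
Σ N_h S_h = 40709.00
n for stratum Large = 552·20142.00/40709.00 = 273.119 → 273

273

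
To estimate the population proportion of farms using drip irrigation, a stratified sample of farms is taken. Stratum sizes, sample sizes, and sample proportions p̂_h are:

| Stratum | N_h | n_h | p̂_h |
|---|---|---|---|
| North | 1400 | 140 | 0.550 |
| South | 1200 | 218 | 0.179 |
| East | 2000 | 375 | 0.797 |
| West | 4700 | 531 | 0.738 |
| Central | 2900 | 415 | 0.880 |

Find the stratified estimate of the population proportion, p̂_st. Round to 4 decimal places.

N = 12200; stratum weights W_h = N_h/N.
p̂_st = Σ W_h p̂_h = (1400·0.550 + 1200·0.179 + 2000·0.797 + 4700·0.738 + 2900·0.880)/12200 = 0.70487

p̂_st ≈ 0.7049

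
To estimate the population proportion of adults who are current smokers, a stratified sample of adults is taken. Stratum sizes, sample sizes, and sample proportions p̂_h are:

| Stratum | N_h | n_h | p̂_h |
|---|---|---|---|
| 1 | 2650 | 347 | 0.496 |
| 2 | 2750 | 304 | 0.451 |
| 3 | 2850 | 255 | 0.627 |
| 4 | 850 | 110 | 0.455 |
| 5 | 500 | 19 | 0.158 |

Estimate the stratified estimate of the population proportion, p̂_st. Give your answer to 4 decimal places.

N = 9600; stratum weights W_h = N_h/N.
p̂_st = Σ W_h p̂_h = (2650·0.496 + 2750·0.451 + 2850·0.627 + 850·0.455 + 500·0.158)/9600 = 0.50077

p̂_st ≈ 0.5008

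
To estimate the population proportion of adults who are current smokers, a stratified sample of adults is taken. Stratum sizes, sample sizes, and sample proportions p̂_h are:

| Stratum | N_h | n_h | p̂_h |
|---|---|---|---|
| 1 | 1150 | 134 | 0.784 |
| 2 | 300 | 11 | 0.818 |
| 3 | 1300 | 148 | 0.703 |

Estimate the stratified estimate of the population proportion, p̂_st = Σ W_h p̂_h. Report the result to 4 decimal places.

N = 2750; stratum weights W_h = N_h/N.
p̂_st = Σ W_h p̂_h = (1150·0.784 + 300·0.818 + 1300·0.703)/2750 = 0.74942

p̂_st ≈ 0.7494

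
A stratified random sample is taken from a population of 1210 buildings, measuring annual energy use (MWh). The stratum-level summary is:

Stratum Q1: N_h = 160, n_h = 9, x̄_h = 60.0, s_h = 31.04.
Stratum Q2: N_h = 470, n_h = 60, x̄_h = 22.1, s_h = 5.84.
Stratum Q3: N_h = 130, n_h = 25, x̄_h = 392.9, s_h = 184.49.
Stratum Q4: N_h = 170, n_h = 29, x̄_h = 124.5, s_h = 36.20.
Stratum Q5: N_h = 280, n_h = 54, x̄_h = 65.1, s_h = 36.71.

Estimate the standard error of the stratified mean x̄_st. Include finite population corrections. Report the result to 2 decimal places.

SE(x̄_st) ≈ 4.04

V̂(x̄_st) = Σ W_h² (1 − n_h/N_h) s_h²/n_h, with W_h = N_h/N and N = 1210:
  stratum Q1: (160/1210)²·(1 − 9/160)·31.04²/9 = 1.76655
  stratum Q2: (470/1210)²·(1 − 60/470)·5.84²/60 = 0.0748144
  stratum Q3: (130/1210)²·(1 − 25/130)·184.49²/25 = 12.6931
  stratum Q4: (170/1210)²·(1 − 29/170)·36.20²/29 = 0.739804
  stratum Q5: (280/1210)²·(1 − 54/280)·36.71²/54 = 1.07863
V̂(x̄_st) = 16.3529
SE(x̄_st) = √16.3529 = 4.04387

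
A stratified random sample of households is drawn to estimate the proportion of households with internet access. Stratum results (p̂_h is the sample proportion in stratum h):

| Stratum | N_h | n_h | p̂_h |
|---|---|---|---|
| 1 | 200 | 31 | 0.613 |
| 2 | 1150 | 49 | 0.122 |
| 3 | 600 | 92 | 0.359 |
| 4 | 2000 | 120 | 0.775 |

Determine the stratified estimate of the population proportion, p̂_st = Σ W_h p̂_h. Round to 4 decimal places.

p̂_st ≈ 0.5135

N = 3950; stratum weights W_h = N_h/N.
p̂_st = Σ W_h p̂_h = (200·0.613 + 1150·0.122 + 600·0.359 + 2000·0.775)/3950 = 0.51349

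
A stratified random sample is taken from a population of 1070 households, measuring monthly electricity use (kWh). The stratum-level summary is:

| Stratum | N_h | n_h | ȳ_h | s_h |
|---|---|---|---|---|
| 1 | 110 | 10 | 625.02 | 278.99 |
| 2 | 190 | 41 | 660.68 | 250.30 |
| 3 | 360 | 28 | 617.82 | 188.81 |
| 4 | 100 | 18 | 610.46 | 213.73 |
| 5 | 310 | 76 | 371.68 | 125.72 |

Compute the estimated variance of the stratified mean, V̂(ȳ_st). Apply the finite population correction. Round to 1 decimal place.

V̂(ȳ_st) = Σ W_h² (1 − n_h/N_h) s_h²/n_h, with W_h = N_h/N and N = 1070:
  stratum 1: (110/1070)²·(1 − 10/110)·278.99²/10 = 74.7829
  stratum 2: (190/1070)²·(1 − 41/190)·250.30²/41 = 37.7842
  stratum 3: (360/1070)²·(1 − 28/360)·188.81²/28 = 132.912
  stratum 4: (100/1070)²·(1 − 18/100)·213.73²/18 = 18.1763
  stratum 5: (310/1070)²·(1 − 76/310)·125.72²/76 = 13.1767
V̂(ȳ_st) = 276.832

V̂(ȳ_st) ≈ 276.8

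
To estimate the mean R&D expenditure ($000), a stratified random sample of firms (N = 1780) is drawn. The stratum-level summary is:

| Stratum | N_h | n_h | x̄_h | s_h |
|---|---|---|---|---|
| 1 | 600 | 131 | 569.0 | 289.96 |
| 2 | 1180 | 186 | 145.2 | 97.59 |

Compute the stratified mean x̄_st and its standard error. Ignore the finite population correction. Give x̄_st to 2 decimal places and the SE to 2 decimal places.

x̄_st ≈ 288.05, SE ≈ 9.77

x̄_st = Σ W_h x̄_h = (600·569.0 + 1180·145.2)/1780 = 288.05393
V̂(x̄_st) = Σ W_h² s_h²/n_h, with W_h = N_h/N and N = 1780:
  stratum 1: (600/1780)²·289.96²/131 = 72.9235
  stratum 2: (1180/1780)²·97.59²/186 = 22.502
V̂(x̄_st) = 95.4255
SE(x̄_st) = √95.4255 = 9.7686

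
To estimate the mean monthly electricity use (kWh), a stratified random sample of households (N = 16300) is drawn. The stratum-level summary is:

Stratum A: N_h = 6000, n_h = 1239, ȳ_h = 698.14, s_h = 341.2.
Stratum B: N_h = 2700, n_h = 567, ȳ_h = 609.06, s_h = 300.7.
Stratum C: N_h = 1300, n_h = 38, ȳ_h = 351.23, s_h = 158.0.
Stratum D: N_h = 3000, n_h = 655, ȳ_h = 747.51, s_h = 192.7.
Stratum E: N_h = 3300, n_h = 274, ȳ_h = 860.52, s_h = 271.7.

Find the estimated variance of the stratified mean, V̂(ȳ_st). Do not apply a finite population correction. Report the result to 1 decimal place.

V̂(ȳ_st) = Σ W_h² s_h²/n_h, with W_h = N_h/N and N = 16300:
  stratum A: (6000/16300)²·341.2²/1239 = 12.7313
  stratum B: (2700/16300)²·300.7²/567 = 4.37558
  stratum C: (1300/16300)²·158.0²/38 = 4.17871
  stratum D: (3000/16300)²·192.7²/655 = 1.92039
  stratum E: (3300/16300)²·271.7²/274 = 11.0429
V̂(ȳ_st) = 34.2489

V̂(ȳ_st) ≈ 34.2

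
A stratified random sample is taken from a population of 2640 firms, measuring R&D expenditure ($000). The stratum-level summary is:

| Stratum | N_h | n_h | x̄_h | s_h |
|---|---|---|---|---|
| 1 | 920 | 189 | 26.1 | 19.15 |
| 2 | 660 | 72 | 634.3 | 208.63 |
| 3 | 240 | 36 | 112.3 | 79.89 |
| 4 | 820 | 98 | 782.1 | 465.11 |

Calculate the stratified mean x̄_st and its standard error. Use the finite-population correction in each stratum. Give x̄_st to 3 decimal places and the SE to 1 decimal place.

x̄_st ≈ 420.805, SE ≈ 14.9

x̄_st = Σ W_h x̄_h = (920·26.1 + 660·634.3 + 240·112.3 + 820·782.1)/2640 = 420.80455
V̂(x̄_st) = Σ W_h² (1 − n_h/N_h) s_h²/n_h, with W_h = N_h/N and N = 2640:
  stratum 1: (920/2640)²·(1 − 189/920)·19.15²/189 = 0.187229
  stratum 2: (660/2640)²·(1 − 72/660)·208.63²/72 = 33.6616
  stratum 3: (240/2640)²·(1 − 36/240)·79.89²/36 = 1.24542
  stratum 4: (820/2640)²·(1 − 98/820)·465.11²/98 = 187.512
V̂(x̄_st) = 222.606
SE(x̄_st) = √222.606 = 14.92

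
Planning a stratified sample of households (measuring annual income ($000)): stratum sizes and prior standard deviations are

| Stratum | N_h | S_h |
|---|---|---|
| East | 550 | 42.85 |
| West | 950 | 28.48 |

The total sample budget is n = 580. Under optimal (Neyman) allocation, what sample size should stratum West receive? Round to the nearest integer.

Neyman allocation: n_h = n · N_h S_h / Σ N_i S_i, with n = 580.
  stratum East: N_h·S_h = 550·42.85 = 23567.50
  stratum West: N_h·S_h = 950·28.48 = 27056.00
Σ N_h S_h = 50623.50
n for stratum West = 580·27056.00/50623.50 = 309.984 → 310

310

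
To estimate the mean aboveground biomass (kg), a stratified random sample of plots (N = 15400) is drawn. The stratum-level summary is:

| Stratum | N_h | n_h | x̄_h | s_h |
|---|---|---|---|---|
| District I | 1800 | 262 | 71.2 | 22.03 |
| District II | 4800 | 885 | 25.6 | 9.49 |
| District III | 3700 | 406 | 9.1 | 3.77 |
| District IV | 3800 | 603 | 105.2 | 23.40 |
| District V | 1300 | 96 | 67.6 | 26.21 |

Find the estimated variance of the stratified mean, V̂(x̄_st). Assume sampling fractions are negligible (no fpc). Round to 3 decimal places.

V̂(x̄_st) = Σ W_h² s_h²/n_h, with W_h = N_h/N and N = 15400:
  stratum District I: (1800/15400)²·22.03²/262 = 0.0253065
  stratum District II: (4800/15400)²·9.49²/885 = 0.00988622
  stratum District III: (3700/15400)²·3.77²/406 = 0.00202078
  stratum District IV: (3800/15400)²·23.40²/603 = 0.0552892
  stratum District V: (1300/15400)²·26.21²/96 = 0.0509927
V̂(x̄_st) = 0.143495

V̂(x̄_st) ≈ 0.143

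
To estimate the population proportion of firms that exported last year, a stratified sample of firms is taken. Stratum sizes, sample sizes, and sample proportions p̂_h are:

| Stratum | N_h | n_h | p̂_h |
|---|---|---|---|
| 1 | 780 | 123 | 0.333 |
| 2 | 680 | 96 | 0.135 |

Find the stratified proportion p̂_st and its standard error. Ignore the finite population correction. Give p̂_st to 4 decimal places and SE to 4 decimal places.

p̂_st ≈ 0.2408, SE ≈ 0.0280

N = 1460; stratum weights W_h = N_h/N.
p̂_st = Σ W_h p̂_h = (780·0.333 + 680·0.135)/1460 = 0.24078
V̂(p̂_st) = Σ W_h² p̂_h(1−p̂_h)/(n_h−1):
  stratum 1: (780/1460)²·0.333·0.667/122 = 0.000519629
  stratum 2: (680/1460)²·0.135·0.865/95 = 0.000266648
V̂(p̂_st) = 0.000786277; SE = √V̂ = 0.0280406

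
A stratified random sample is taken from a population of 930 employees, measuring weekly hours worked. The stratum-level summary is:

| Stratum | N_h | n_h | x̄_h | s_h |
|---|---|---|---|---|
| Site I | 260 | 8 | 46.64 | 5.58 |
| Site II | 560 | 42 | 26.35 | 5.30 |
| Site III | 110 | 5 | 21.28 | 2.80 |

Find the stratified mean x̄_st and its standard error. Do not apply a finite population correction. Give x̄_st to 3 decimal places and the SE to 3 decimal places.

x̄_st ≈ 31.423, SE ≈ 0.754

x̄_st = Σ W_h x̄_h = (260·46.64 + 560·26.35 + 110·21.28)/930 = 31.42280
V̂(x̄_st) = Σ W_h² s_h²/n_h, with W_h = N_h/N and N = 930:
  stratum Site I: (260/930)²·5.58²/8 = 0.3042
  stratum Site II: (560/930)²·5.30²/42 = 0.2425
  stratum Site III: (110/930)²·2.80²/5 = 0.0219364
V̂(x̄_st) = 0.568637
SE(x̄_st) = √0.568637 = 0.75408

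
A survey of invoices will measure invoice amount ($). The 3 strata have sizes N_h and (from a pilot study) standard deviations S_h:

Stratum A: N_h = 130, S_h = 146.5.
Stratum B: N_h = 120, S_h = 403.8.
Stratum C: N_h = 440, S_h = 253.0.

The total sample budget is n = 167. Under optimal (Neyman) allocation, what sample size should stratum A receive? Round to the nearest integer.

18

Neyman allocation: n_h = n · N_h S_h / Σ N_i S_i, with n = 167.
  stratum A: N_h·S_h = 130·146.5 = 19045.00
  stratum B: N_h·S_h = 120·403.8 = 48456.00
  stratum C: N_h·S_h = 440·253.0 = 111320.00
Σ N_h S_h = 178821.00
n for stratum A = 167·19045.00/178821.00 = 17.786 → 18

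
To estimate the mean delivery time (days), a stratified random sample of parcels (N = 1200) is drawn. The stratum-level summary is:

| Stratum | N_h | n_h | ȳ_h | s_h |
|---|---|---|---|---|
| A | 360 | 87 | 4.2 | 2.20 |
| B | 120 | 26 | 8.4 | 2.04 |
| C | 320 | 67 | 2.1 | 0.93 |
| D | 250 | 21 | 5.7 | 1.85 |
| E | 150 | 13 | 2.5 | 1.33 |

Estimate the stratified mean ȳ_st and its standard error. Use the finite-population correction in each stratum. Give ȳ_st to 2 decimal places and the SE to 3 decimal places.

ȳ_st = Σ W_h ȳ_h = (360·4.2 + 120·8.4 + 320·2.1 + 250·5.7 + 150·2.5)/1200 = 4.16000
V̂(ȳ_st) = Σ W_h² (1 − n_h/N_h) s_h²/n_h, with W_h = N_h/N and N = 1200:
  stratum A: (360/1200)²·(1 − 87/360)·2.20²/87 = 0.0037969
  stratum B: (120/1200)²·(1 − 26/120)·2.04²/26 = 0.00125382
  stratum C: (320/1200)²·(1 − 67/320)·0.93²/67 = 0.00072577
  stratum D: (250/1200)²·(1 − 21/250)·1.85²/21 = 0.00647944
  stratum E: (150/1200)²·(1 − 13/150)·1.33²/13 = 0.00194182
V̂(ȳ_st) = 0.0141977
SE(ȳ_st) = √0.0141977 = 0.119154

ȳ_st ≈ 4.16, SE ≈ 0.119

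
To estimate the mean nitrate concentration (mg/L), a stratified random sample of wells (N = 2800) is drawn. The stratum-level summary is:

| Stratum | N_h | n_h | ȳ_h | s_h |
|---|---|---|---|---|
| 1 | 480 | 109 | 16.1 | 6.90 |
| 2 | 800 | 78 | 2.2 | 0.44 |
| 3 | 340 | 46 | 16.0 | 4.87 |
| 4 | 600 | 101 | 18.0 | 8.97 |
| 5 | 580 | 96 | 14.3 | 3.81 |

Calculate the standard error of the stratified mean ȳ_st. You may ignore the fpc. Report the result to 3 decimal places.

V̂(ȳ_st) = Σ W_h² s_h²/n_h, with W_h = N_h/N and N = 2800:
  stratum 1: (480/2800)²·6.90²/109 = 0.0128362
  stratum 2: (800/2800)²·0.44²/78 = 0.000202616
  stratum 3: (340/2800)²·4.87²/46 = 0.00760225
  stratum 4: (600/2800)²·8.97²/101 = 0.0365805
  stratum 5: (580/2800)²·3.81²/96 = 0.00648812
V̂(ȳ_st) = 0.0637098
SE(ȳ_st) = √0.0637098 = 0.252408

SE(ȳ_st) ≈ 0.252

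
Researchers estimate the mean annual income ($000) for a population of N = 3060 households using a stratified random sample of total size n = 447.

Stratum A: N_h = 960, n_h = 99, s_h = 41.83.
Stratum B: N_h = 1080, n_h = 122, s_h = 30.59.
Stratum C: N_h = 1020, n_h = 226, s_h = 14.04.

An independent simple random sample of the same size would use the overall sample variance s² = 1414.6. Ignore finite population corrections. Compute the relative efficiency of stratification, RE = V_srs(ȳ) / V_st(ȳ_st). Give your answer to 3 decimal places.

RE ≈ 1.134

V̂(ȳ_st) = Σ W_h² s_h²/n_h, with W_h = N_h/N and N = 3060:
  stratum A: (960/3060)²·41.83²/99 = 1.73956
  stratum B: (1080/3060)²·30.59²/122 = 0.955441
  stratum C: (1020/3060)²·14.04²/226 = 0.0969133
V_st = 2.79192
V_srs = s²/n = 1414.6/447 = 3.16465
Relative efficiency = V_srs / V_st = 3.16465/2.79192 = 1.1335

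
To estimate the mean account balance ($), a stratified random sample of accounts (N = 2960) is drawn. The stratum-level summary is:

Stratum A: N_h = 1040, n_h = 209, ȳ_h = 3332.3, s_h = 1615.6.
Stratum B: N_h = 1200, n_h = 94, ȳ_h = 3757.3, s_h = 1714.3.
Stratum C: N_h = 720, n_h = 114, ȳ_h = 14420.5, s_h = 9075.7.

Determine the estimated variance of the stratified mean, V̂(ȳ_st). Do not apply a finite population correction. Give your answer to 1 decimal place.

V̂(ȳ_st) = Σ W_h² s_h²/n_h, with W_h = N_h/N and N = 2960:
  stratum A: (1040/2960)²·1615.6²/209 = 1541.72
  stratum B: (1200/2960)²·1714.3²/94 = 5138.36
  stratum C: (720/2960)²·9075.7²/114 = 42750.1
V̂(ȳ_st) = 49430.2

V̂(ȳ_st) ≈ 49430.2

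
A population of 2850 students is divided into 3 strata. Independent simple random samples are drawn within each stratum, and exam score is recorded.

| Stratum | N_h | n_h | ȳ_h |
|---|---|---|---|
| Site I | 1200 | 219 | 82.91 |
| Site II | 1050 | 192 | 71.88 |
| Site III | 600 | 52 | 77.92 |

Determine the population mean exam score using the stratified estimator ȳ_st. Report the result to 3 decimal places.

ȳ_st ≈ 77.796

N = Σ N_h = 2850. Stratum weights W_h = N_h/N.
ȳ_st = (1200·82.91 + 1050·71.88 + 600·77.92) / 2850 = 77.79579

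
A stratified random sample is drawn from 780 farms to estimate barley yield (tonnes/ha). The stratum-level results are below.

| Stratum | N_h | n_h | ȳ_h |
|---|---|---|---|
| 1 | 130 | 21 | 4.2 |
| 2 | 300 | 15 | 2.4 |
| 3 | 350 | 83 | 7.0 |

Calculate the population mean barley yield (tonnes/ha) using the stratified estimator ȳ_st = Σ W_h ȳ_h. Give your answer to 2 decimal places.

ȳ_st ≈ 4.76

N = Σ N_h = 780. Stratum weights W_h = N_h/N.
ȳ_st = (130·4.2 + 300·2.4 + 350·7.0) / 780 = 4.7641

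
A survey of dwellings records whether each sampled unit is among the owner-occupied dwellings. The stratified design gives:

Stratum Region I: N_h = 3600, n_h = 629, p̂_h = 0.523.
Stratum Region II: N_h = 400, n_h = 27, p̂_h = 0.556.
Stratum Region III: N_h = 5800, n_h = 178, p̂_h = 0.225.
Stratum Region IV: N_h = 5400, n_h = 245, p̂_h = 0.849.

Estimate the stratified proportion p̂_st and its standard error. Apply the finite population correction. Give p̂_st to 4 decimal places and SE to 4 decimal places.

N = 15200; stratum weights W_h = N_h/N.
p̂_st = Σ W_h p̂_h = (3600·0.523 + 400·0.556 + 5800·0.225 + 5400·0.849)/15200 = 0.52597
V̂(p̂_st) = Σ W_h² (1 − n_h/N_h) p̂_h(1−p̂_h)/(n_h−1):
  stratum Region I: (3600/15200)²·(1 − 629/3600)·0.523·0.477/628 = 1.83899e-05
  stratum Region II: (400/15200)²·(1 − 27/400)·0.556·0.444/26 = 6.13149e-06
  stratum Region III: (5800/15200)²·(1 − 178/5800)·0.225·0.775/177 = 0.000139041
  stratum Region IV: (5400/15200)²·(1 − 245/5400)·0.849·0.151/244 = 6.33038e-05
V̂(p̂_st) = 0.000226866; SE = √V̂ = 0.0150621

p̂_st ≈ 0.5260, SE ≈ 0.0151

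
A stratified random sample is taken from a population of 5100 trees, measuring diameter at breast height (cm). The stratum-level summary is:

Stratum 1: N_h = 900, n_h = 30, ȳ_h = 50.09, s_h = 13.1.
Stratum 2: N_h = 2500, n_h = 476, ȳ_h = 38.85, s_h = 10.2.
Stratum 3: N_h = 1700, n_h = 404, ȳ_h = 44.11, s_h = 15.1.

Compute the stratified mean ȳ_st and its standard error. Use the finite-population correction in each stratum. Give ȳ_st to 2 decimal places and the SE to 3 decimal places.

ȳ_st ≈ 42.59, SE ≈ 0.512

ȳ_st = Σ W_h ȳ_h = (900·50.09 + 2500·38.85 + 1700·44.11)/5100 = 42.58686
V̂(ȳ_st) = Σ W_h² (1 − n_h/N_h) s_h²/n_h, with W_h = N_h/N and N = 5100:
  stratum 1: (900/5100)²·(1 − 30/900)·13.1²/30 = 0.172204
  stratum 2: (2500/5100)²·(1 − 476/2500)·10.2²/476 = 0.042521
  stratum 3: (1700/5100)²·(1 − 404/1700)·15.1²/404 = 0.0478064
V̂(ȳ_st) = 0.262531
SE(ȳ_st) = √0.262531 = 0.512378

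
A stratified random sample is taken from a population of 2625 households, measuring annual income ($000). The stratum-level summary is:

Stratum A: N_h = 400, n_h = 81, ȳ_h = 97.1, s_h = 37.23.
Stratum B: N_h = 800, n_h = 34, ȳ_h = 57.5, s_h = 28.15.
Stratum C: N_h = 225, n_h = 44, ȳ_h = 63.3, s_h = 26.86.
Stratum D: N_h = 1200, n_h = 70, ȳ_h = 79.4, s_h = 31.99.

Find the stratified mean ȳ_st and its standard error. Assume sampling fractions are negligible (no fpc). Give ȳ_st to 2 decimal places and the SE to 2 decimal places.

ȳ_st ≈ 74.04, SE ≈ 2.40

ȳ_st = Σ W_h ȳ_h = (400·97.1 + 800·57.5 + 225·63.3 + 1200·79.4)/2625 = 74.04286
V̂(ȳ_st) = Σ W_h² s_h²/n_h, with W_h = N_h/N and N = 2625:
  stratum A: (400/2625)²·37.23²/81 = 0.39734
  stratum B: (800/2625)²·28.15²/34 = 2.16471
  stratum C: (225/2625)²·26.86²/44 = 0.120466
  stratum D: (1200/2625)²·31.99²/70 = 3.05516
V̂(ȳ_st) = 5.73768
SE(ȳ_st) = √5.73768 = 2.39534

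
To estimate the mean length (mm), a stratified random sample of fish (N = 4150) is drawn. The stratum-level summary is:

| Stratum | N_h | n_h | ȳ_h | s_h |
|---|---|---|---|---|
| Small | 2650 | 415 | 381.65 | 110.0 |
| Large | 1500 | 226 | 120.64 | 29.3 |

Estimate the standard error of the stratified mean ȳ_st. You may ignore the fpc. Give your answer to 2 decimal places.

SE(ȳ_st) ≈ 3.52

V̂(ȳ_st) = Σ W_h² s_h²/n_h, with W_h = N_h/N and N = 4150:
  stratum Small: (2650/4150)²·110.0²/415 = 11.8887
  stratum Large: (1500/4150)²·29.3²/226 = 0.496264
V̂(ȳ_st) = 12.3849
SE(ȳ_st) = √12.3849 = 3.51922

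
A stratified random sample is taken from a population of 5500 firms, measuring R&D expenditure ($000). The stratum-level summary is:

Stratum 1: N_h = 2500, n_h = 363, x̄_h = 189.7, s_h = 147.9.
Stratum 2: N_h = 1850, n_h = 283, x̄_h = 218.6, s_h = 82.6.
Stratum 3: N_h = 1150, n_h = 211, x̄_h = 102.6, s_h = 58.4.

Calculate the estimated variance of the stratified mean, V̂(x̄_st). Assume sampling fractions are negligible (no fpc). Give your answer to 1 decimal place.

V̂(x̄_st) ≈ 15.9

V̂(x̄_st) = Σ W_h² s_h²/n_h, with W_h = N_h/N and N = 5500:
  stratum 1: (2500/5500)²·147.9²/363 = 12.4504
  stratum 2: (1850/5500)²·82.6²/283 = 2.72767
  stratum 3: (1150/5500)²·58.4²/211 = 0.706665
V̂(x̄_st) = 15.8848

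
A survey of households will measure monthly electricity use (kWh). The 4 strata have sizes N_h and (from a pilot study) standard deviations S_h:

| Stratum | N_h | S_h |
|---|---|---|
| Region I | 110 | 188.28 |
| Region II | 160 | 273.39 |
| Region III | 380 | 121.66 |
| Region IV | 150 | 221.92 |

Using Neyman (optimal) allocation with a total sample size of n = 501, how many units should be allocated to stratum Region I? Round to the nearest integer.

Neyman allocation: n_h = n · N_h S_h / Σ N_i S_i, with n = 501.
  stratum Region I: N_h·S_h = 110·188.28 = 20710.80
  stratum Region II: N_h·S_h = 160·273.39 = 43742.40
  stratum Region III: N_h·S_h = 380·121.66 = 46230.80
  stratum Region IV: N_h·S_h = 150·221.92 = 33288.00
Σ N_h S_h = 143972.00
n for stratum Region I = 501·20710.80/143972.00 = 72.070 → 72

72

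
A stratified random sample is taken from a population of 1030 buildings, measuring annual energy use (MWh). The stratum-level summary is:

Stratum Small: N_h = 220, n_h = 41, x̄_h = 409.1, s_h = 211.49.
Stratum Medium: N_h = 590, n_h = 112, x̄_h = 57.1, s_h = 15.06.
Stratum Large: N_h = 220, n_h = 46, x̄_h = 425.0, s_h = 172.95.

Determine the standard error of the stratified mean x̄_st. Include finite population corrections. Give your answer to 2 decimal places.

SE(x̄_st) ≈ 8.03

V̂(x̄_st) = Σ W_h² (1 − n_h/N_h) s_h²/n_h, with W_h = N_h/N and N = 1030:
  stratum Small: (220/1030)²·(1 − 41/220)·211.49²/41 = 40.4946
  stratum Medium: (590/1030)²·(1 − 112/590)·15.06²/112 = 0.538316
  stratum Large: (220/1030)²·(1 − 46/220)·172.95²/46 = 23.4629
V̂(x̄_st) = 64.4958
SE(x̄_st) = √64.4958 = 8.03093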